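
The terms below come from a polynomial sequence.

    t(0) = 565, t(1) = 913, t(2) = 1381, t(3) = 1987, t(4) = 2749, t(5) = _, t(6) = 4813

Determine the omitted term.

Using the first 5 terms:
First differences: 348  468  606  762
Second differences: 120  138  156
Third differences: 18  18
Constant third difference = 18.
Extend forward: 156 + 18 = 174;  762 + 174 = 936;  2749 + 936 = 3685

3685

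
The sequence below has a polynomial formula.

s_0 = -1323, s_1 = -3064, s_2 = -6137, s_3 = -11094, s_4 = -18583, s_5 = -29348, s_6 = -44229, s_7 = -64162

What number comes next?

-90179

First differences: -1741 , -3073 , -4957 , -7489 , -10765 , -14881 , -19933
Second differences: -1332 , -1884 , -2532 , -3276 , -4116 , -5052
Third differences: -552 , -648 , -744 , -840 , -936
Fourth differences: -96 , -96 , -96 , -96
The fourth differences are constant (-96).
-936 − 96 = -1032;  -5052 − 1032 = -6084;  -19933 − 6084 = -26017;  -64162 − 26017 = -90179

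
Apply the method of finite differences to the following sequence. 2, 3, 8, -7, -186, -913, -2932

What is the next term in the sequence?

-7467

Δ: 1, 5, -15, -179, -727, -2019
Δ²: 4, -20, -164, -548, -1292
Δ³: -24, -144, -384, -744
Δ⁴: -120, -240, -360
Δ⁵: -120, -120
Fifth differences constant at -120.
-360 − 120 = -480;  -744 − 480 = -1224;  -1292 − 1224 = -2516;  -2019 − 2516 = -4535;  -2932 − 4535 = -7467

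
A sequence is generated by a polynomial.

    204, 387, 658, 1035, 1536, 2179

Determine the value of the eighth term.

3963

Δ: 183 , 271 , 377 , 501 , 643
Δ²: 88 , 106 , 124 , 142
Δ³: 18 , 18 , 18
Third differences constant at 18.
142 + 18 = 160;  643 + 160 = 803;  2179 + 803 = 2982
160 + 18 = 178;  803 + 178 = 981;  2982 + 981 = 3963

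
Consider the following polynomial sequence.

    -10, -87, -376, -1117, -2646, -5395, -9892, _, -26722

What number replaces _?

Using the first 7 terms:
D1: -77, -289, -741, -1529, -2749, -4497
D2: -212, -452, -788, -1220, -1748
D3: -240, -336, -432, -528
D4: -96, -96, -96
Constant fourth difference = -96.
Extend forward: -528 − 96 = -624;  -1748 − 624 = -2372;  -4497 − 2372 = -6869;  -9892 − 6869 = -16761

-16761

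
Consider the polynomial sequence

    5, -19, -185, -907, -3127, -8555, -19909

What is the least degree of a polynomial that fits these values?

Δ: -24, -166, -722, -2220, -5428, -11354
Δ²: -142, -556, -1498, -3208, -5926
Δ³: -414, -942, -1710, -2718
Δ⁴: -528, -768, -1008
Δ⁵: -240, -240
The fifth differences are constant, so the polynomial has degree 5.

5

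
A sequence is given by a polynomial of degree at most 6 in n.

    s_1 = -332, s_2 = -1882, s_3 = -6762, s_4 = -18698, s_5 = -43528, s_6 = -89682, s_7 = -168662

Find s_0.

-18

Δ: -1550  -4880  -11936  -24830  -46154  -78980
Δ²: -3330  -7056  -12894  -21324  -32826
Δ³: -3726  -5838  -8430  -11502
Δ⁴: -2112  -2592  -3072
Δ⁵: -480  -480
The fifth differences are constant at -480.
Work back: -2112 + 480 = -1632;  -3726 + 1632 = -2094;  -3330 + 2094 = -1236;  -1550 + 1236 = -314;  -332 + 314 = -18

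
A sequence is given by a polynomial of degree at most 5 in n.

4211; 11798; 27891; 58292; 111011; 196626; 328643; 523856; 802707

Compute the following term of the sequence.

First differences: 7587 , 16093 , 30401 , 52719 , 85615 , 132017 , 195213 , 278851
Second differences: 8506 , 14308 , 22318 , 32896 , 46402 , 63196 , 83638
Third differences: 5802 , 8010 , 10578 , 13506 , 16794 , 20442
Fourth differences: 2208 , 2568 , 2928 , 3288 , 3648
Fifth differences: 360 , 360 , 360 , 360
Fifth differences constant at 360.
3648 + 360 = 4008;  20442 + 4008 = 24450;  83638 + 24450 = 108088;  278851 + 108088 = 386939;  802707 + 386939 = 1189646

1189646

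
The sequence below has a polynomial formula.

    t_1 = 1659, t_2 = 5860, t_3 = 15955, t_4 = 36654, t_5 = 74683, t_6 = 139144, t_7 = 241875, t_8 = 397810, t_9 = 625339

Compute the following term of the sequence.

First differences: 4201 , 10095 , 20699 , 38029 , 64461 , 102731 , 155935 , 227529
Second differences: 5894 , 10604 , 17330 , 26432 , 38270 , 53204 , 71594
Third differences: 4710 , 6726 , 9102 , 11838 , 14934 , 18390
Fourth differences: 2016 , 2376 , 2736 , 3096 , 3456
Fifth differences: 360 , 360 , 360 , 360
The fifth differences are constant (360).
3456 + 360 = 3816;  18390 + 3816 = 22206;  71594 + 22206 = 93800;  227529 + 93800 = 321329;  625339 + 321329 = 946668

946668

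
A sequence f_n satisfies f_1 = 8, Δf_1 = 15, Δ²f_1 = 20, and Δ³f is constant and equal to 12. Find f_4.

125

Build the table forward from the leading diagonal:
Third differences: 12, 12, 12, 12
Second differences: 20, 32, 44, 56
First differences: 15, 35, 67, 111
f: 8, 23, 58, 125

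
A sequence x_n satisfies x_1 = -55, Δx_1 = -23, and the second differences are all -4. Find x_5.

Build the table forward from the leading diagonal:
Second differences: -4  -4  -4  -4  -4
First differences: -23  -27  -31  -35  -39
x: -55  -78  -105  -136  -171

-171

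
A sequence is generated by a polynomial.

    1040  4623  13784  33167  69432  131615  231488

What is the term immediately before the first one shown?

47

3583, 9161, 19383, 36265, 62183, 99873
5578, 10222, 16882, 25918, 37690
4644, 6660, 9036, 11772
2016, 2376, 2736
360, 360
The fifth differences are constant at 360.
Work back: 2016 − 360 = 1656;  4644 − 1656 = 2988;  5578 − 2988 = 2590;  3583 − 2590 = 993;  1040 − 993 = 47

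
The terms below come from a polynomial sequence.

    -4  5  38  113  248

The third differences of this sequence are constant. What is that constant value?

18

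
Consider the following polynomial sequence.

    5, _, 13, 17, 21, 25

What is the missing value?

9

Using the last 4 terms:
Δ: 4, 4, 4
Constant first difference = 4.
Extend backward: 13 − 4 = 9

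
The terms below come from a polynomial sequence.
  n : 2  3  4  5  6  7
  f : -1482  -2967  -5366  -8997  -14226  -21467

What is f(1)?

-1485  -2399  -3631  -5229  -7241
-914  -1232  -1598  -2012
-318  -366  -414
-48  -48
The fourth differences are constant at -48.
Work back: -318 + 48 = -270;  -914 + 270 = -644;  -1485 + 644 = -841;  -1482 + 841 = -641

-641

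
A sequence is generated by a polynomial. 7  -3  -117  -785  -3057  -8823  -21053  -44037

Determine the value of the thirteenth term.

D1: -10  -114  -668  -2272  -5766  -12230  -22984
D2: -104  -554  -1604  -3494  -6464  -10754
D3: -450  -1050  -1890  -2970  -4290
D4: -600  -840  -1080  -1320
D5: -240  -240  -240
The fifth differences are constant (-240).
-1320 − 240 = -1560;  -4290 − 1560 = -5850;  -10754 − 5850 = -16604;  -22984 − 16604 = -39588;  -44037 − 39588 = -83625
-1560 − 240 = -1800;  -5850 − 1800 = -7650;  -16604 − 7650 = -24254;  -39588 − 24254 = -63842;  -83625 − 63842 = -147467
-1800 − 240 = -2040;  -7650 − 2040 = -9690;  -24254 − 9690 = -33944;  -63842 − 33944 = -97786;  -147467 − 97786 = -245253
-2040 − 240 = -2280;  -9690 − 2280 = -11970;  -33944 − 11970 = -45914;  -97786 − 45914 = -143700;  -245253 − 143700 = -388953
-2280 − 240 = -2520;  -11970 − 2520 = -14490;  -45914 − 14490 = -60404;  -143700 − 60404 = -204104;  -388953 − 204104 = -593057

-593057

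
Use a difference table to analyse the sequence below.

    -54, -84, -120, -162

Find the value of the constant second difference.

-6

D1: -30, -36, -42
D2: -6, -6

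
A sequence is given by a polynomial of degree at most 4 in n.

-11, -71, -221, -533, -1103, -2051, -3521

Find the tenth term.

-60, -150, -312, -570, -948, -1470
-90, -162, -258, -378, -522
-72, -96, -120, -144
-24, -24, -24
Constant fourth difference = -24, so extend:
-144 − 24 = -168;  -522 − 168 = -690;  -1470 − 690 = -2160;  -3521 − 2160 = -5681
-168 − 24 = -192;  -690 − 192 = -882;  -2160 − 882 = -3042;  -5681 − 3042 = -8723
-192 − 24 = -216;  -882 − 216 = -1098;  -3042 − 1098 = -4140;  -8723 − 4140 = -12863

-12863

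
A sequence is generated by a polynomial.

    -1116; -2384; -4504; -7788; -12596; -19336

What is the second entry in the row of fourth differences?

-48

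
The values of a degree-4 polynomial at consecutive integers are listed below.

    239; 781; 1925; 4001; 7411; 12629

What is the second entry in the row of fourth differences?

Δ: 542, 1144, 2076, 3410, 5218
Δ²: 602, 932, 1334, 1808
Δ³: 330, 402, 474
Δ⁴: 72, 72

72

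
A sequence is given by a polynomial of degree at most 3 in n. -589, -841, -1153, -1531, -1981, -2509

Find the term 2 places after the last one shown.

-3823

D1: -252 , -312 , -378 , -450 , -528
D2: -60 , -66 , -72 , -78
D3: -6 , -6 , -6
Third differences constant at -6.
-78 − 6 = -84;  -528 − 84 = -612;  -2509 − 612 = -3121
-84 − 6 = -90;  -612 − 90 = -702;  -3121 − 702 = -3823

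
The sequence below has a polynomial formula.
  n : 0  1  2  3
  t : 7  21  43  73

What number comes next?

111

Δ: 14, 22, 30
Δ²: 8, 8
Second differences constant at 8.
30 + 8 = 38;  73 + 38 = 111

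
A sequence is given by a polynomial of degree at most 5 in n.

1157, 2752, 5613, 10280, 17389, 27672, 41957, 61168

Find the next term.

86325

1595  2861  4667  7109  10283  14285  19211
1266  1806  2442  3174  4002  4926
540  636  732  828  924
96  96  96  96
The fourth differences are constant (96).
924 + 96 = 1020;  4926 + 1020 = 5946;  19211 + 5946 = 25157;  61168 + 25157 = 86325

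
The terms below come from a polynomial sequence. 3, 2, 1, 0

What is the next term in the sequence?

First differences: -1 , -1 , -1
Constant first difference = -1, so extend:
0 − 1 = -1

-1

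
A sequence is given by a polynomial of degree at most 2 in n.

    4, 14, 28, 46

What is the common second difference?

D1: 10, 14, 18
D2: 4, 4

4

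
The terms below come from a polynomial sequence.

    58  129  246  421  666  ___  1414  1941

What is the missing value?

993

Using the first 5 terms:
First differences: 71, 117, 175, 245
Second differences: 46, 58, 70
Third differences: 12, 12
Constant third difference = 12.
Extend forward: 70 + 12 = 82;  245 + 82 = 327;  666 + 327 = 993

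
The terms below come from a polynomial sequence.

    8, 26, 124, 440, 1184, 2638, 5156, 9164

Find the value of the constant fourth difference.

72

Δ: 18, 98, 316, 744, 1454, 2518, 4008
Δ²: 80, 218, 428, 710, 1064, 1490
Δ³: 138, 210, 282, 354, 426
Δ⁴: 72, 72, 72, 72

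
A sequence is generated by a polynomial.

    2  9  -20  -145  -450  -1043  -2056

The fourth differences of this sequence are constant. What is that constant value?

-24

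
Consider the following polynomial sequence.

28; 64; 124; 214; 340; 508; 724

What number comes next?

994

36 , 60 , 90 , 126 , 168 , 216
24 , 30 , 36 , 42 , 48
6 , 6 , 6 , 6
Constant third difference = 6, so extend:
48 + 6 = 54;  216 + 54 = 270;  724 + 270 = 994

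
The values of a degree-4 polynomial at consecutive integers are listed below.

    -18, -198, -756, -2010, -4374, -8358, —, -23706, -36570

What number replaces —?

Using the first 6 terms:
-180  -558  -1254  -2364  -3984
-378  -696  -1110  -1620
-318  -414  -510
-96  -96
Constant fourth difference = -96.
Extend forward: -510 − 96 = -606;  -1620 − 606 = -2226;  -3984 − 2226 = -6210;  -8358 − 6210 = -14568

-14568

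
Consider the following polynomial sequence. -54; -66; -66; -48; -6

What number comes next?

66

First differences: -12, 0, 18, 42
Second differences: 12, 18, 24
Third differences: 6, 6
Constant third difference = 6, so extend:
24 + 6 = 30;  42 + 30 = 72;  -6 + 72 = 66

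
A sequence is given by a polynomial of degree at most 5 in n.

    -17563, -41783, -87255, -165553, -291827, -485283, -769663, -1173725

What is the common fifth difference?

-480

First differences: -24220, -45472, -78298, -126274, -193456, -284380, -404062
Second differences: -21252, -32826, -47976, -67182, -90924, -119682
Third differences: -11574, -15150, -19206, -23742, -28758
Fourth differences: -3576, -4056, -4536, -5016
Fifth differences: -480, -480, -480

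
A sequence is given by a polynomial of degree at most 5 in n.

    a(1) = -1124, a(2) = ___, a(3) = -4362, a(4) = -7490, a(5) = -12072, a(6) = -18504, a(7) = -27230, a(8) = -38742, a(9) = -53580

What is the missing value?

-2340

Using the last 7 terms:
-3128  -4582  -6432  -8726  -11512  -14838
-1454  -1850  -2294  -2786  -3326
-396  -444  -492  -540
-48  -48  -48
Constant fourth difference = -48.
Extend backward: -396 + 48 = -348;  -1454 + 348 = -1106;  -3128 + 1106 = -2022;  -4362 + 2022 = -2340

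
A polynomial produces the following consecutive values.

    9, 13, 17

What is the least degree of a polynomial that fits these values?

1

Δ: 4, 4
The first differences are constant, so the polynomial has degree 1.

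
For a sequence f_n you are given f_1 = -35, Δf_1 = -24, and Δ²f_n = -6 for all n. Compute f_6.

-215

Build the table forward from the leading diagonal:
Second differences: -6, -6, -6, -6, -6, -6
First differences: -24, -30, -36, -42, -48, -54
f: -35, -59, -89, -125, -167, -215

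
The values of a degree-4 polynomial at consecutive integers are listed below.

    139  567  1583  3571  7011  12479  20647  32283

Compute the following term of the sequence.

428  1016  1988  3440  5468  8168  11636
588  972  1452  2028  2700  3468
384  480  576  672  768
96  96  96  96
Constant fourth difference = 96, so extend:
768 + 96 = 864;  3468 + 864 = 4332;  11636 + 4332 = 15968;  32283 + 15968 = 48251

48251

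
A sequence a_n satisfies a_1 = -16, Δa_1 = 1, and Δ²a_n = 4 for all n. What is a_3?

Build the table forward from the leading diagonal:
D2: 4  4  4
D1: 1  5  9
a: -16  -15  -10

-10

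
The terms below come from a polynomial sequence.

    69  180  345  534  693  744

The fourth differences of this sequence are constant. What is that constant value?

First differences: 111, 165, 189, 159, 51
Second differences: 54, 24, -30, -108
Third differences: -30, -54, -78
Fourth differences: -24, -24

-24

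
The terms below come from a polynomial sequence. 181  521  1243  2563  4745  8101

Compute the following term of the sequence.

D1: 340  722  1320  2182  3356
D2: 382  598  862  1174
D3: 216  264  312
D4: 48  48
The fourth differences are constant (48).
312 + 48 = 360;  1174 + 360 = 1534;  3356 + 1534 = 4890;  8101 + 4890 = 12991

12991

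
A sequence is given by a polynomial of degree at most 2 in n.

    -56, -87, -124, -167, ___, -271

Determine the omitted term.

Using the first 4 terms:
Δ: -31, -37, -43
Δ²: -6, -6
Constant second difference = -6.
Extend forward: -43 − 6 = -49;  -167 − 49 = -216

-216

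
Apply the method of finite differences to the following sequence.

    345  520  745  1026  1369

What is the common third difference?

6

Δ: 175, 225, 281, 343
Δ²: 50, 56, 62
Δ³: 6, 6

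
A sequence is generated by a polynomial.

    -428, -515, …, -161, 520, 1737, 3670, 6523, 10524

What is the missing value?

-462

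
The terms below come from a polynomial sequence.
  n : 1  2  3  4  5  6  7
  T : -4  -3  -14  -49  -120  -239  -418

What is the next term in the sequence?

1 , -11 , -35 , -71 , -119 , -179
-12 , -24 , -36 , -48 , -60
-12 , -12 , -12 , -12
The third differences are constant (-12).
-60 − 12 = -72;  -179 − 72 = -251;  -418 − 251 = -669

-669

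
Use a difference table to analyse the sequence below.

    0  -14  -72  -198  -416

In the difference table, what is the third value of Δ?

-126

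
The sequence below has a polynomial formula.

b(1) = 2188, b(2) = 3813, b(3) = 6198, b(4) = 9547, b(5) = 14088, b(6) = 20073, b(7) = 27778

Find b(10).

64333

D1: 1625, 2385, 3349, 4541, 5985, 7705
D2: 760, 964, 1192, 1444, 1720
D3: 204, 228, 252, 276
D4: 24, 24, 24
Fourth differences constant at 24.
276 + 24 = 300;  1720 + 300 = 2020;  7705 + 2020 = 9725;  27778 + 9725 = 37503
300 + 24 = 324;  2020 + 324 = 2344;  9725 + 2344 = 12069;  37503 + 12069 = 49572
324 + 24 = 348;  2344 + 348 = 2692;  12069 + 2692 = 14761;  49572 + 14761 = 64333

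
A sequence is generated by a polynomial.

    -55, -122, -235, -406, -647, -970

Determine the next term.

-1387

D1: -67, -113, -171, -241, -323
D2: -46, -58, -70, -82
D3: -12, -12, -12
Constant third difference = -12, so extend:
-82 − 12 = -94;  -323 − 94 = -417;  -970 − 417 = -1387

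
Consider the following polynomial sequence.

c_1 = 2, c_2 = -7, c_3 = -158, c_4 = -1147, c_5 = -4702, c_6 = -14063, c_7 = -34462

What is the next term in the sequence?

-73603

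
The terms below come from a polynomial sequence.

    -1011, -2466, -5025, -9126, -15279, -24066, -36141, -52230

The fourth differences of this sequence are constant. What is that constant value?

-72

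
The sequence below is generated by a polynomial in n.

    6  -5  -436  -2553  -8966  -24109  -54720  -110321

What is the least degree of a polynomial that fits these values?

5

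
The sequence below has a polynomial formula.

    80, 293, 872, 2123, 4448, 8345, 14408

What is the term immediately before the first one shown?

First differences: 213  579  1251  2325  3897  6063
Second differences: 366  672  1074  1572  2166
Third differences: 306  402  498  594
Fourth differences: 96  96  96
The fourth differences are constant at 96.
Work back: 306 − 96 = 210;  366 − 210 = 156;  213 − 156 = 57;  80 − 57 = 23

23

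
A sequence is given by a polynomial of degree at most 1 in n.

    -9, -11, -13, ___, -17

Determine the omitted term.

-15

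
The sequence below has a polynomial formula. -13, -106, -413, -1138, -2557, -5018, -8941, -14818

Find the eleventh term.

-93, -307, -725, -1419, -2461, -3923, -5877
-214, -418, -694, -1042, -1462, -1954
-204, -276, -348, -420, -492
-72, -72, -72, -72
Fourth differences constant at -72.
-492 − 72 = -564;  -1954 − 564 = -2518;  -5877 − 2518 = -8395;  -14818 − 8395 = -23213
-564 − 72 = -636;  -2518 − 636 = -3154;  -8395 − 3154 = -11549;  -23213 − 11549 = -34762
-636 − 72 = -708;  -3154 − 708 = -3862;  -11549 − 3862 = -15411;  -34762 − 15411 = -50173

-50173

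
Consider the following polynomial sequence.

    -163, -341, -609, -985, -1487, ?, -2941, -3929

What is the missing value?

-2133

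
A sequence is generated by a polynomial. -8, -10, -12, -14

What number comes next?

D1: -2, -2, -2
First differences constant at -2.
-14 − 2 = -16

-16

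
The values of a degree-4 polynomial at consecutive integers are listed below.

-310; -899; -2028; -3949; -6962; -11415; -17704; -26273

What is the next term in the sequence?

-589, -1129, -1921, -3013, -4453, -6289, -8569
-540, -792, -1092, -1440, -1836, -2280
-252, -300, -348, -396, -444
-48, -48, -48, -48
The fourth differences are constant (-48).
-444 − 48 = -492;  -2280 − 492 = -2772;  -8569 − 2772 = -11341;  -26273 − 11341 = -37614

-37614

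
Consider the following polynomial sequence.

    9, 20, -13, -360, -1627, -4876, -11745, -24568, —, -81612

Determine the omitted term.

Using the first 8 terms:
D1: 11, -33, -347, -1267, -3249, -6869, -12823
D2: -44, -314, -920, -1982, -3620, -5954
D3: -270, -606, -1062, -1638, -2334
D4: -336, -456, -576, -696
D5: -120, -120, -120
Constant fifth difference = -120.
Extend forward: -696 − 120 = -816;  -2334 − 816 = -3150;  -5954 − 3150 = -9104;  -12823 − 9104 = -21927;  -24568 − 21927 = -46495

-46495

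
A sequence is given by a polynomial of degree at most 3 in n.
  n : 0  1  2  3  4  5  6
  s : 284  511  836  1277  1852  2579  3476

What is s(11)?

227  325  441  575  727  897
98  116  134  152  170
18  18  18  18
Constant third difference = 18, so extend:
170 + 18 = 188;  897 + 188 = 1085;  3476 + 1085 = 4561
188 + 18 = 206;  1085 + 206 = 1291;  4561 + 1291 = 5852
206 + 18 = 224;  1291 + 224 = 1515;  5852 + 1515 = 7367
224 + 18 = 242;  1515 + 242 = 1757;  7367 + 1757 = 9124
242 + 18 = 260;  1757 + 260 = 2017;  9124 + 2017 = 11141

11141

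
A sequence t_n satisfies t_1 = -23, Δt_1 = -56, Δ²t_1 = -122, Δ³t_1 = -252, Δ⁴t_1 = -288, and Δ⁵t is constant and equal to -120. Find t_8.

-24397

Build the table forward from the leading diagonal:
Fifth differences: -120, -120, -120, -120, -120, -120, -120, -120
Fourth differences: -288, -408, -528, -648, -768, -888, -1008, -1128
Third differences: -252, -540, -948, -1476, -2124, -2892, -3780, -4788
Second differences: -122, -374, -914, -1862, -3338, -5462, -8354, -12134
First differences: -56, -178, -552, -1466, -3328, -6666, -12128, -20482
t: -23, -79, -257, -809, -2275, -5603, -12269, -24397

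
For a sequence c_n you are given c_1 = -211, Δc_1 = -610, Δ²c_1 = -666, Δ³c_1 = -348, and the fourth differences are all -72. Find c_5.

-8111

Build the table forward from the leading diagonal:
Fourth differences: -72  -72  -72  -72  -72
Third differences: -348  -420  -492  -564  -636
Second differences: -666  -1014  -1434  -1926  -2490
First differences: -610  -1276  -2290  -3724  -5650
c: -211  -821  -2097  -4387  -8111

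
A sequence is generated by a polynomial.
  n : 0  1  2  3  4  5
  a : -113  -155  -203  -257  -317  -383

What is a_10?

First differences: -42, -48, -54, -60, -66
Second differences: -6, -6, -6, -6
The second differences are constant (-6).
-66 − 6 = -72;  -383 − 72 = -455
-72 − 6 = -78;  -455 − 78 = -533
-78 − 6 = -84;  -533 − 84 = -617
-84 − 6 = -90;  -617 − 90 = -707
-90 − 6 = -96;  -707 − 96 = -803

-803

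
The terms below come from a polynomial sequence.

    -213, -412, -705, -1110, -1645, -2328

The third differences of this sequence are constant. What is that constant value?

-18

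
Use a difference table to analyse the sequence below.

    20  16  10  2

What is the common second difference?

-2

First differences: -4, -6, -8
Second differences: -2, -2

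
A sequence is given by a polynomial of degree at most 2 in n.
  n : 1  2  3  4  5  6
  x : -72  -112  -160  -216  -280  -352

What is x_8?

D1: -40, -48, -56, -64, -72
D2: -8, -8, -8, -8
Second differences constant at -8.
-72 − 8 = -80;  -352 − 80 = -432
-80 − 8 = -88;  -432 − 88 = -520

-520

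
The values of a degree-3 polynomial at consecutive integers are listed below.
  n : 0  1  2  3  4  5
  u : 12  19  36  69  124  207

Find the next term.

324

First differences: 7, 17, 33, 55, 83
Second differences: 10, 16, 22, 28
Third differences: 6, 6, 6
The third differences are constant (6).
28 + 6 = 34;  83 + 34 = 117;  207 + 117 = 324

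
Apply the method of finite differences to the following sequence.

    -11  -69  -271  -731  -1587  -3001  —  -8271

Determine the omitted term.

Using the first 6 terms:
-58, -202, -460, -856, -1414
-144, -258, -396, -558
-114, -138, -162
-24, -24
Constant fourth difference = -24.
Extend forward: -162 − 24 = -186;  -558 − 186 = -744;  -1414 − 744 = -2158;  -3001 − 2158 = -5159

-5159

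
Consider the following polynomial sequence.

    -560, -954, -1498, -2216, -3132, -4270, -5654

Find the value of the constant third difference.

Δ: -394, -544, -718, -916, -1138, -1384
Δ²: -150, -174, -198, -222, -246
Δ³: -24, -24, -24, -24

-24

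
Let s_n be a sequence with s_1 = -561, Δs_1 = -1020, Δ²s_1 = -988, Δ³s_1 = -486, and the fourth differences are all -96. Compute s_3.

Build the table forward from the leading diagonal:
Δ⁴: -96, -96, -96
Δ³: -486, -582, -678
Δ²: -988, -1474, -2056
Δ: -1020, -2008, -3482
s: -561, -1581, -3589

-3589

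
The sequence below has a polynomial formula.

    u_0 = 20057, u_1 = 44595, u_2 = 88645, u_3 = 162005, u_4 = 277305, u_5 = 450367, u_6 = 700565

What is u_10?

3004677

Δ: 24538, 44050, 73360, 115300, 173062, 250198
Δ²: 19512, 29310, 41940, 57762, 77136
Δ³: 9798, 12630, 15822, 19374
Δ⁴: 2832, 3192, 3552
Δ⁵: 360, 360
The fifth differences are constant (360).
3552 + 360 = 3912;  19374 + 3912 = 23286;  77136 + 23286 = 100422;  250198 + 100422 = 350620;  700565 + 350620 = 1051185
3912 + 360 = 4272;  23286 + 4272 = 27558;  100422 + 27558 = 127980;  350620 + 127980 = 478600;  1051185 + 478600 = 1529785
4272 + 360 = 4632;  27558 + 4632 = 32190;  127980 + 32190 = 160170;  478600 + 160170 = 638770;  1529785 + 638770 = 2168555
4632 + 360 = 4992;  32190 + 4992 = 37182;  160170 + 37182 = 197352;  638770 + 197352 = 836122;  2168555 + 836122 = 3004677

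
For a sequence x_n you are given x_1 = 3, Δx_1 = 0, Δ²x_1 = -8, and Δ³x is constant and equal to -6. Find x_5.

-69

Build the table forward from the leading diagonal:
Δ³: -6  -6  -6  -6  -6
Δ²: -8  -14  -20  -26  -32
Δ: 0  -8  -22  -42  -68
x: 3  3  -5  -27  -69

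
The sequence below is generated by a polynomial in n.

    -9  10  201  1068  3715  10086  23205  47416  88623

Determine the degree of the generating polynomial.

Δ: 19, 191, 867, 2647, 6371, 13119, 24211, 41207
Δ²: 172, 676, 1780, 3724, 6748, 11092, 16996
Δ³: 504, 1104, 1944, 3024, 4344, 5904
Δ⁴: 600, 840, 1080, 1320, 1560
Δ⁵: 240, 240, 240, 240
The fifth differences are constant, so the polynomial has degree 5.

5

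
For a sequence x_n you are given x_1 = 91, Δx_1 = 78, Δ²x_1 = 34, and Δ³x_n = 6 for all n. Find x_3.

Build the table forward from the leading diagonal:
Δ³: 6, 6, 6
Δ²: 34, 40, 46
Δ: 78, 112, 152
x: 91, 169, 281

281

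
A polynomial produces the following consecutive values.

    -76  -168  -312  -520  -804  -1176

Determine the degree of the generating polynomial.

3

First differences: -92, -144, -208, -284, -372
Second differences: -52, -64, -76, -88
Third differences: -12, -12, -12
The third differences are constant, so the polynomial has degree 3.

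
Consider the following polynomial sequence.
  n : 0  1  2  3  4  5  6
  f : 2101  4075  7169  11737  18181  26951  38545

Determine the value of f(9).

95971

Δ: 1974, 3094, 4568, 6444, 8770, 11594
Δ²: 1120, 1474, 1876, 2326, 2824
Δ³: 354, 402, 450, 498
Δ⁴: 48, 48, 48
Constant fourth difference = 48, so extend:
498 + 48 = 546;  2824 + 546 = 3370;  11594 + 3370 = 14964;  38545 + 14964 = 53509
546 + 48 = 594;  3370 + 594 = 3964;  14964 + 3964 = 18928;  53509 + 18928 = 72437
594 + 48 = 642;  3964 + 642 = 4606;  18928 + 4606 = 23534;  72437 + 23534 = 95971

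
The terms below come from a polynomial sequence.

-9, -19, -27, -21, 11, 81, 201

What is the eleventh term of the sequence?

1421

First differences: -10 , -8 , 6 , 32 , 70 , 120
Second differences: 2 , 14 , 26 , 38 , 50
Third differences: 12 , 12 , 12 , 12
Third differences constant at 12.
50 + 12 = 62;  120 + 62 = 182;  201 + 182 = 383
62 + 12 = 74;  182 + 74 = 256;  383 + 256 = 639
74 + 12 = 86;  256 + 86 = 342;  639 + 342 = 981
86 + 12 = 98;  342 + 98 = 440;  981 + 440 = 1421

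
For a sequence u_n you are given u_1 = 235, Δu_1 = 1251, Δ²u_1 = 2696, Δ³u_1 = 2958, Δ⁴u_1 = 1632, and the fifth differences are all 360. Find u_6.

Build the table forward from the leading diagonal:
Fifth differences: 360, 360, 360, 360, 360, 360
Fourth differences: 1632, 1992, 2352, 2712, 3072, 3432
Third differences: 2958, 4590, 6582, 8934, 11646, 14718
Second differences: 2696, 5654, 10244, 16826, 25760, 37406
First differences: 1251, 3947, 9601, 19845, 36671, 62431
u: 235, 1486, 5433, 15034, 34879, 71550

71550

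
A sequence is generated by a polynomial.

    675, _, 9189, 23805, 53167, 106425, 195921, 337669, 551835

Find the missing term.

Using the last 7 terms:
Δ: 14616  29362  53258  89496  141748  214166
Δ²: 14746  23896  36238  52252  72418
Δ³: 9150  12342  16014  20166
Δ⁴: 3192  3672  4152
Δ⁵: 480  480
Constant fifth difference = 480.
Extend backward: 3192 − 480 = 2712;  9150 − 2712 = 6438;  14746 − 6438 = 8308;  14616 − 8308 = 6308;  9189 − 6308 = 2881

2881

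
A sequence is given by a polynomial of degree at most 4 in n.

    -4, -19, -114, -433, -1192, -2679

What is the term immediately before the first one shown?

-15  -95  -319  -759  -1487
-80  -224  -440  -728
-144  -216  -288
-72  -72
The fourth differences are constant at -72.
Work back: -144 + 72 = -72;  -80 + 72 = -8;  -15 + 8 = -7;  -4 + 7 = 3

3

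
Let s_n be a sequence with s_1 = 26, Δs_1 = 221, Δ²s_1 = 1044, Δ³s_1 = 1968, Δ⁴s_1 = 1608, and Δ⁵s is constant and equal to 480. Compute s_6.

Build the table forward from the leading diagonal:
Δ⁵: 480, 480, 480, 480, 480, 480
Δ⁴: 1608, 2088, 2568, 3048, 3528, 4008
Δ³: 1968, 3576, 5664, 8232, 11280, 14808
Δ²: 1044, 3012, 6588, 12252, 20484, 31764
Δ: 221, 1265, 4277, 10865, 23117, 43601
s: 26, 247, 1512, 5789, 16654, 39771

39771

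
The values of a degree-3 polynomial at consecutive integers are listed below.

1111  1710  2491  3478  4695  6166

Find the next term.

7915

599 , 781 , 987 , 1217 , 1471
182 , 206 , 230 , 254
24 , 24 , 24
Constant third difference = 24, so extend:
254 + 24 = 278;  1471 + 278 = 1749;  6166 + 1749 = 7915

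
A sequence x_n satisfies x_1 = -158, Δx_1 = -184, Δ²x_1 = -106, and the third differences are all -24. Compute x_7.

Build the table forward from the leading diagonal:
Δ³: -24, -24, -24, -24, -24, -24, -24
Δ²: -106, -130, -154, -178, -202, -226, -250
Δ: -184, -290, -420, -574, -752, -954, -1180
x: -158, -342, -632, -1052, -1626, -2378, -3332

-3332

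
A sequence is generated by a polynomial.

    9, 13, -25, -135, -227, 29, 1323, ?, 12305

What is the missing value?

4825

Using the first 7 terms:
4  -38  -110  -92  256  1294
-42  -72  18  348  1038
-30  90  330  690
120  240  360
120  120
Constant fifth difference = 120.
Extend forward: 360 + 120 = 480;  690 + 480 = 1170;  1038 + 1170 = 2208;  1294 + 2208 = 3502;  1323 + 3502 = 4825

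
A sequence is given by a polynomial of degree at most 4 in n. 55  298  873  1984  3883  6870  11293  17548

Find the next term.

26079

243, 575, 1111, 1899, 2987, 4423, 6255
332, 536, 788, 1088, 1436, 1832
204, 252, 300, 348, 396
48, 48, 48, 48
The fourth differences are constant (48).
396 + 48 = 444;  1832 + 444 = 2276;  6255 + 2276 = 8531;  17548 + 8531 = 26079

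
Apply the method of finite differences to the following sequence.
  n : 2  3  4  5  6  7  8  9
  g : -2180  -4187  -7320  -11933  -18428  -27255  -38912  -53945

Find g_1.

-993

First differences: -2007  -3133  -4613  -6495  -8827  -11657  -15033
Second differences: -1126  -1480  -1882  -2332  -2830  -3376
Third differences: -354  -402  -450  -498  -546
Fourth differences: -48  -48  -48  -48
The fourth differences are constant at -48.
Work back: -354 + 48 = -306;  -1126 + 306 = -820;  -2007 + 820 = -1187;  -2180 + 1187 = -993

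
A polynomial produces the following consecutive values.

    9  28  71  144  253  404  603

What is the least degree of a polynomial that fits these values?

19, 43, 73, 109, 151, 199
24, 30, 36, 42, 48
6, 6, 6, 6
The third differences are constant, so the polynomial has degree 3.

3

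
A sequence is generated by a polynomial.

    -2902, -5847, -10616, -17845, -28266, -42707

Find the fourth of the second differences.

First differences: -2945, -4769, -7229, -10421, -14441
Second differences: -1824, -2460, -3192, -4020
Third differences: -636, -732, -828
Fourth differences: -96, -96

-4020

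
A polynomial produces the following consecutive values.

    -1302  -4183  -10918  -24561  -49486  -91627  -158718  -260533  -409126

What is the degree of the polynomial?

5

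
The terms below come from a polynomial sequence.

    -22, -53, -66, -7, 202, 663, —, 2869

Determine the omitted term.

1502

Using the first 6 terms:
-31  -13  59  209  461
18  72  150  252
54  78  102
24  24
Constant fourth difference = 24.
Extend forward: 102 + 24 = 126;  252 + 126 = 378;  461 + 378 = 839;  663 + 839 = 1502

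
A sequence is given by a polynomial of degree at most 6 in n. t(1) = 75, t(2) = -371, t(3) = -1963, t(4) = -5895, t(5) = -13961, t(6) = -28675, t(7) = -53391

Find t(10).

Δ: -446, -1592, -3932, -8066, -14714, -24716
Δ²: -1146, -2340, -4134, -6648, -10002
Δ³: -1194, -1794, -2514, -3354
Δ⁴: -600, -720, -840
Δ⁵: -120, -120
Fifth differences constant at -120.
-840 − 120 = -960;  -3354 − 960 = -4314;  -10002 − 4314 = -14316;  -24716 − 14316 = -39032;  -53391 − 39032 = -92423
-960 − 120 = -1080;  -4314 − 1080 = -5394;  -14316 − 5394 = -19710;  -39032 − 19710 = -58742;  -92423 − 58742 = -151165
-1080 − 120 = -1200;  -5394 − 1200 = -6594;  -19710 − 6594 = -26304;  -58742 − 26304 = -85046;  -151165 − 85046 = -236211

-236211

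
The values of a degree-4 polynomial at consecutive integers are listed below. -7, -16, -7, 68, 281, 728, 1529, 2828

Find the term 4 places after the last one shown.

-9  9  75  213  447  801  1299
18  66  138  234  354  498
48  72  96  120  144
24  24  24  24
Constant fourth difference = 24, so extend:
144 + 24 = 168;  498 + 168 = 666;  1299 + 666 = 1965;  2828 + 1965 = 4793
168 + 24 = 192;  666 + 192 = 858;  1965 + 858 = 2823;  4793 + 2823 = 7616
192 + 24 = 216;  858 + 216 = 1074;  2823 + 1074 = 3897;  7616 + 3897 = 11513
216 + 24 = 240;  1074 + 240 = 1314;  3897 + 1314 = 5211;  11513 + 5211 = 16724

16724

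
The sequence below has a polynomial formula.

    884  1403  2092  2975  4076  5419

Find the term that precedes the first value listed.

Δ: 519, 689, 883, 1101, 1343
Δ²: 170, 194, 218, 242
Δ³: 24, 24, 24
The third differences are constant at 24.
Work back: 170 − 24 = 146;  519 − 146 = 373;  884 − 373 = 511

511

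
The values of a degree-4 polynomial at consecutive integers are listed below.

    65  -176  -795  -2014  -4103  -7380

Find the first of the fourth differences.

-48

D1: -241, -619, -1219, -2089, -3277
D2: -378, -600, -870, -1188
D3: -222, -270, -318
D4: -48, -48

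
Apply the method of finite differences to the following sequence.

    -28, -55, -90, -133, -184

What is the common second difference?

D1: -27, -35, -43, -51
D2: -8, -8, -8

-8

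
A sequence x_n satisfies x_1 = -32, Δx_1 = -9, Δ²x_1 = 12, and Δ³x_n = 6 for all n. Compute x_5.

Build the table forward from the leading diagonal:
Third differences: 6  6  6  6  6
Second differences: 12  18  24  30  36
First differences: -9  3  21  45  75
x: -32  -41  -38  -17  28

28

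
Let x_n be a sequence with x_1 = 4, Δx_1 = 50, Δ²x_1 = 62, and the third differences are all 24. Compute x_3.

166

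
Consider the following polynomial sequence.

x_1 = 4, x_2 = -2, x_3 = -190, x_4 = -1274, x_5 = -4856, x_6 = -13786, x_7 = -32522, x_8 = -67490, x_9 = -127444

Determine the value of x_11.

D1: -6  -188  -1084  -3582  -8930  -18736  -34968  -59954
D2: -182  -896  -2498  -5348  -9806  -16232  -24986
D3: -714  -1602  -2850  -4458  -6426  -8754
D4: -888  -1248  -1608  -1968  -2328
D5: -360  -360  -360  -360
The fifth differences are constant (-360).
-2328 − 360 = -2688;  -8754 − 2688 = -11442;  -24986 − 11442 = -36428;  -59954 − 36428 = -96382;  -127444 − 96382 = -223826
-2688 − 360 = -3048;  -11442 − 3048 = -14490;  -36428 − 14490 = -50918;  -96382 − 50918 = -147300;  -223826 − 147300 = -371126

-371126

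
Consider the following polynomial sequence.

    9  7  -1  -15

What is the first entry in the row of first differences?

-2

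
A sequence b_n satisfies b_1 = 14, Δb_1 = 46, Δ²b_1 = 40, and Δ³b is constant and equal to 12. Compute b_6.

Build the table forward from the leading diagonal:
Δ³: 12  12  12  12  12  12
Δ²: 40  52  64  76  88  100
Δ: 46  86  138  202  278  366
b: 14  60  146  284  486  764

764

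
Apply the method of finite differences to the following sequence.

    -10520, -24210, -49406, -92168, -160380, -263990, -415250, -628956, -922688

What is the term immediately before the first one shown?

-3860

-13690, -25196, -42762, -68212, -103610, -151260, -213706, -293732
-11506, -17566, -25450, -35398, -47650, -62446, -80026
-6060, -7884, -9948, -12252, -14796, -17580
-1824, -2064, -2304, -2544, -2784
-240, -240, -240, -240
The fifth differences are constant at -240.
Work back: -1824 + 240 = -1584;  -6060 + 1584 = -4476;  -11506 + 4476 = -7030;  -13690 + 7030 = -6660;  -10520 + 6660 = -3860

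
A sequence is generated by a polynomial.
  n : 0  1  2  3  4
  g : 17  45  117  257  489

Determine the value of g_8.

2817

First differences: 28  72  140  232
Second differences: 44  68  92
Third differences: 24  24
Third differences constant at 24.
92 + 24 = 116;  232 + 116 = 348;  489 + 348 = 837
116 + 24 = 140;  348 + 140 = 488;  837 + 488 = 1325
140 + 24 = 164;  488 + 164 = 652;  1325 + 652 = 1977
164 + 24 = 188;  652 + 188 = 840;  1977 + 840 = 2817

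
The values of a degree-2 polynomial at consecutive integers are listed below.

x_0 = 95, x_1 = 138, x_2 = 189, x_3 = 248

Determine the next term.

43 , 51 , 59
8 , 8
Second differences constant at 8.
59 + 8 = 67;  248 + 67 = 315

315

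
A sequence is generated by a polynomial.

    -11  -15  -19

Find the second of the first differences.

-4

D1: -4, -4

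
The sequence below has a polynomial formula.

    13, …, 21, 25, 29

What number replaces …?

17

Using the last 3 terms:
First differences: 4  4
Constant first difference = 4.
Extend backward: 21 − 4 = 17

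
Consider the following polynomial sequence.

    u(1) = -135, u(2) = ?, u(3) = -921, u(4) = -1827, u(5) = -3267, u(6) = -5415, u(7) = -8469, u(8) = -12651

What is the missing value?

Using the last 6 terms:
Δ: -906  -1440  -2148  -3054  -4182
Δ²: -534  -708  -906  -1128
Δ³: -174  -198  -222
Δ⁴: -24  -24
Constant fourth difference = -24.
Extend backward: -174 + 24 = -150;  -534 + 150 = -384;  -906 + 384 = -522;  -921 + 522 = -399

-399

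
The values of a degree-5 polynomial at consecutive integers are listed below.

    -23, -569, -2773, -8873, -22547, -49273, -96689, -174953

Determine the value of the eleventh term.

-741773

First differences: -546  -2204  -6100  -13674  -26726  -47416  -78264
Second differences: -1658  -3896  -7574  -13052  -20690  -30848
Third differences: -2238  -3678  -5478  -7638  -10158
Fourth differences: -1440  -1800  -2160  -2520
Fifth differences: -360  -360  -360
The fifth differences are constant (-360).
-2520 − 360 = -2880;  -10158 − 2880 = -13038;  -30848 − 13038 = -43886;  -78264 − 43886 = -122150;  -174953 − 122150 = -297103
-2880 − 360 = -3240;  -13038 − 3240 = -16278;  -43886 − 16278 = -60164;  -122150 − 60164 = -182314;  -297103 − 182314 = -479417
-3240 − 360 = -3600;  -16278 − 3600 = -19878;  -60164 − 19878 = -80042;  -182314 − 80042 = -262356;  -479417 − 262356 = -741773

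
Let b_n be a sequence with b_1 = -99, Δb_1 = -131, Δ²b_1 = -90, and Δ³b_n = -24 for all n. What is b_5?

Build the table forward from the leading diagonal:
D3: -24, -24, -24, -24, -24
D2: -90, -114, -138, -162, -186
D1: -131, -221, -335, -473, -635
b: -99, -230, -451, -786, -1259

-1259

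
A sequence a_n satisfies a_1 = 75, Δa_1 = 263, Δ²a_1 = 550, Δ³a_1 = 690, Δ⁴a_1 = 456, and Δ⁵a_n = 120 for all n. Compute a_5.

Build the table forward from the leading diagonal:
D5: 120  120  120  120  120
D4: 456  576  696  816  936
D3: 690  1146  1722  2418  3234
D2: 550  1240  2386  4108  6526
D1: 263  813  2053  4439  8547
a: 75  338  1151  3204  7643

7643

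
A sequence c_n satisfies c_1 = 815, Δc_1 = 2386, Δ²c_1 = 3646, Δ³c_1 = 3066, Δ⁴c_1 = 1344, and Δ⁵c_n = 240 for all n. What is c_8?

253473

Build the table forward from the leading diagonal:
Δ⁵: 240  240  240  240  240  240  240  240
Δ⁴: 1344  1584  1824  2064  2304  2544  2784  3024
Δ³: 3066  4410  5994  7818  9882  12186  14730  17514
Δ²: 3646  6712  11122  17116  24934  34816  47002  61732
Δ: 2386  6032  12744  23866  40982  65916  100732  147734
c: 815  3201  9233  21977  45843  86825  152741  253473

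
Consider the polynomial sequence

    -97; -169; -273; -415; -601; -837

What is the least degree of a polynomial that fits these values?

3

-72, -104, -142, -186, -236
-32, -38, -44, -50
-6, -6, -6
The third differences are constant, so the polynomial has degree 3.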